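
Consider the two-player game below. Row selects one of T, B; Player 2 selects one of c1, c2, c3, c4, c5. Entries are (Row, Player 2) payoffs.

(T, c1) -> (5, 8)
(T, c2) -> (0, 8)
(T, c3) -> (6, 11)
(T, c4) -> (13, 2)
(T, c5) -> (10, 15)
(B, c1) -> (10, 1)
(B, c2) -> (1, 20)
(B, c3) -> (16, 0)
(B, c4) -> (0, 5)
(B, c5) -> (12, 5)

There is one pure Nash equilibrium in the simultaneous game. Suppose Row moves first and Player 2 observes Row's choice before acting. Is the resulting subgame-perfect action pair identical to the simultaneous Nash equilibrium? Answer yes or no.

Player 2 best-responds to each possible Row move:
- T → Player 2 plays c5 (best of 8, 8, 11, 2, 15); Row gets 10.
- B → Player 2 plays c2 (best of 1, 20, 0, 5, 5); Row gets 1.
Among 10, 1, the best is 10 at T. Subgame-perfect outcome: (T, c5) with payoffs (10, 15).
Under simultaneous play:
Row's best replies: c1→B; c2→B; c3→B; c4→T; c5→B.
Player 2's best replies: T→c5; B→c2.
Only (B, c2) has each player best-responding; Nash payoffs (1, 20).
Sequential outcome (T, c5) differs from the Nash profile (B, c2).

no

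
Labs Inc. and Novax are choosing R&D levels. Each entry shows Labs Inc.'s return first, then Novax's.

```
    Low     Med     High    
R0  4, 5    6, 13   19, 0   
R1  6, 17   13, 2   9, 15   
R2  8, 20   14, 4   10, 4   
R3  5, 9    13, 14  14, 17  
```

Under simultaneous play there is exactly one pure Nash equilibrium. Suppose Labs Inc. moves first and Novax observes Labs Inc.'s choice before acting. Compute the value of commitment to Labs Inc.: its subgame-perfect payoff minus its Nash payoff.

Backward induction with Labs Inc. moving first.
- R0: Novax compares 5, 13, 0 and picks Med; Labs Inc. would get 6.
- R1: Novax compares 17, 2, 15 and picks Low; Labs Inc. would get 6.
- R2: Novax compares 20, 4, 4 and picks Low; Labs Inc. would get 8.
- R3: Novax compares 9, 14, 17 and picks High; Labs Inc. would get 14.
Among 6, 6, 8, 14, the best is 14 at R3. Subgame-perfect outcome: (R3, High) with payoffs (14, 17).
Now find the simultaneous Nash equilibrium.
Labs Inc.'s best replies: Low→R2; Med→R2; High→R0.
Novax's best replies: R0→Med; R1→Low; R2→Low; R3→High.
Only (R2, Low) has each player best-responding; Nash payoffs (8, 20).
Labs Inc.'s commitment gain: 14 − 8 = 6.

6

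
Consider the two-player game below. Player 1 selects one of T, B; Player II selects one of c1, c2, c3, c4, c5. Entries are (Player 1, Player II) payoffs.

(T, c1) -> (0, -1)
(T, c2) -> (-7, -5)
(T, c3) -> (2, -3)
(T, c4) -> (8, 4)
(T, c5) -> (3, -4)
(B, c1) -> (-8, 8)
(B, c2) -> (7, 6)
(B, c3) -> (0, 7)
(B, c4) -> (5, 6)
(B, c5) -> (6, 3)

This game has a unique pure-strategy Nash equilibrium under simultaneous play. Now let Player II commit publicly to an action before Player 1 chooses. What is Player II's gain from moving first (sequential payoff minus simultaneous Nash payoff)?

Solve by backward induction (Player II leads).
- c1 → Player 1 plays T (best of 0, -8); Player II gets -1.
- c2 → Player 1 plays B (best of -7, 7); Player II gets 6.
- c3 → Player 1 plays T (best of 2, 0); Player II gets -3.
- c4 → Player 1 plays T (best of 8, 5); Player II gets 4.
- c5 → Player 1 plays B (best of 3, 6); Player II gets 3.
Among -1, 6, -3, 4, 3, the best is 6 at c2. Subgame-perfect outcome: (B, c2) with payoffs (7, 6).
Under simultaneous play:
Player 1's best replies: c1→T; c2→B; c3→T; c4→T; c5→B.
Player II's best replies: T→c4; B→c1.
The unique mutual best reply is (T, c4), giving (8, 4).
Player II's commitment gain: 6 − 4 = 2.

2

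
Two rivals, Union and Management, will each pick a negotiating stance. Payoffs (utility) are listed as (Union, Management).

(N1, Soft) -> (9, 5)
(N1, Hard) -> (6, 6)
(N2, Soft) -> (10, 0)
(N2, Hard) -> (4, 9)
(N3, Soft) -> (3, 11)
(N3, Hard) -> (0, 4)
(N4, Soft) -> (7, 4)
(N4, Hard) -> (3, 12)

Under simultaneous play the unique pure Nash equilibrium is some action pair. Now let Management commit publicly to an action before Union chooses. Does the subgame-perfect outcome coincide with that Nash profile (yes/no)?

yes

Union best-responds to each possible Management move:
- Soft: BR = N2, leader payoff 0.
- Hard: BR = N1, leader payoff 6.
Among 0, 6, the best is 6 at Hard. Subgame-perfect outcome: (N1, Hard) with payoffs (6, 6).
For the simultaneous game, intersect best replies.
Union's best replies: Soft→N2; Hard→N1.
Management's best replies: N1→Hard; N2→Hard; N3→Soft; N4→Hard.
The unique mutual best reply is (N1, Hard), giving (6, 6).
Sequential outcome (N1, Hard) coincides with the Nash profile (N1, Hard).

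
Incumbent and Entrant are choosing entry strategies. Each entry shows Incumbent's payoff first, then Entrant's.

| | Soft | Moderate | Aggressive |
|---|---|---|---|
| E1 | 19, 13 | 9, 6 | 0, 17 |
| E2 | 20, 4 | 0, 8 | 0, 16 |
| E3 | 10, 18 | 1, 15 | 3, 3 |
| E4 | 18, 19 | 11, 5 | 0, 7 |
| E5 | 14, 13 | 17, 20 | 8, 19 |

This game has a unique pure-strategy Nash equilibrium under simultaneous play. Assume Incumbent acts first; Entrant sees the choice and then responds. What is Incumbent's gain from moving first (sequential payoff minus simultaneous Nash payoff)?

1

Work backward from Entrant's decision.
- E1 → Entrant plays Aggressive (best of 13, 6, 17); Incumbent gets 0.
- E2 → Entrant plays Aggressive (best of 4, 8, 16); Incumbent gets 0.
- E3 → Entrant plays Soft (best of 18, 15, 3); Incumbent gets 10.
- E4 → Entrant plays Soft (best of 19, 5, 7); Incumbent gets 18.
- E5 → Entrant plays Moderate (best of 13, 20, 19); Incumbent gets 17.
Among 0, 0, 10, 18, 17, the best is 18 at E4. Subgame-perfect outcome: (E4, Soft) with payoffs (18, 19).
For the simultaneous game, intersect best replies.
Incumbent's best replies: Soft→E2; Moderate→E5; Aggressive→E5.
Entrant's best replies: E1→Aggressive; E2→Aggressive; E3→Soft; E4→Soft; E5→Moderate.
The unique mutual best reply is (E5, Moderate), giving (17, 20).
Incumbent's commitment gain: 18 − 17 = 1.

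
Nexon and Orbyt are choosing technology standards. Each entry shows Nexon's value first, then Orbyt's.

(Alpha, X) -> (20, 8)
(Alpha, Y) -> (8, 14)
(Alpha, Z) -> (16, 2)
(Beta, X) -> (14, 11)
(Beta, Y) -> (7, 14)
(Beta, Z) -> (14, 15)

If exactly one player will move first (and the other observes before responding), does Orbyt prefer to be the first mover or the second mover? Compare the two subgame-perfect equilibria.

second

If Nexon leads: Orbyt's best replies are Alpha→Y, Beta→Z; Nexon's induced payoffs 8, 14; outcome (Beta, Z), payoffs (14, 15).
If Orbyt leads: Nexon's best replies are X→Alpha, Y→Alpha, Z→Alpha; Orbyt's induced payoffs 8, 14, 2; outcome (Alpha, Y), payoffs (8, 14).
Orbyt gets 14 moving first and 15 moving second, so Orbyt prefers to move second.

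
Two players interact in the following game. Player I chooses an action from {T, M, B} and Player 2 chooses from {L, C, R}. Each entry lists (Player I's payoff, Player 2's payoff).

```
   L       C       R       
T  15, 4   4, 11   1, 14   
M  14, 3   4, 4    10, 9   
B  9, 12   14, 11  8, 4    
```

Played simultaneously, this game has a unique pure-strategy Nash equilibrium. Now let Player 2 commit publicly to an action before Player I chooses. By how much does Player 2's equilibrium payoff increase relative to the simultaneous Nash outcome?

Solve by backward induction (Player 2 leads).
- L: Player I compares 15, 14, 9 and picks T; Player 2 would get 4.
- C: Player I compares 4, 4, 14 and picks B; Player 2 would get 11.
- R: Player I compares 1, 10, 8 and picks M; Player 2 would get 9.
Maximizing over 4, 11, 9, Player 2 chooses C. Subgame-perfect outcome: (B, C) with payoffs (14, 11).
Under simultaneous play:
Player I's best replies: L→T; C→B; R→M.
Player 2's best replies: T→R; M→R; B→L.
The unique mutual best reply is (M, R), giving (10, 9).
Player 2's commitment gain: 11 − 9 = 2.

2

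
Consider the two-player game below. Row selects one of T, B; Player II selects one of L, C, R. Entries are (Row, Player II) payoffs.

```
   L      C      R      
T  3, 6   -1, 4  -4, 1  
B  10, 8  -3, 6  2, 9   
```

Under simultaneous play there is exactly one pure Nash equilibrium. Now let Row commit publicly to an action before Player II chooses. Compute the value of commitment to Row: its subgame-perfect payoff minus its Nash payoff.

Work backward from Player II's decision.
- T → Player II plays L (best of 6, 4, 1); Row gets 3.
- B → Player II plays R (best of 8, 6, 9); Row gets 2.
Among 3, 2, the best is 3 at T. Subgame-perfect outcome: (T, L) with payoffs (3, 6).
Now find the simultaneous Nash equilibrium.
Row's best replies: L→B; C→T; R→B.
Player II's best replies: T→L; B→R.
Only (B, R) has each player best-responding; Nash payoffs (2, 9).
Row's commitment gain: 3 − 2 = 1.

1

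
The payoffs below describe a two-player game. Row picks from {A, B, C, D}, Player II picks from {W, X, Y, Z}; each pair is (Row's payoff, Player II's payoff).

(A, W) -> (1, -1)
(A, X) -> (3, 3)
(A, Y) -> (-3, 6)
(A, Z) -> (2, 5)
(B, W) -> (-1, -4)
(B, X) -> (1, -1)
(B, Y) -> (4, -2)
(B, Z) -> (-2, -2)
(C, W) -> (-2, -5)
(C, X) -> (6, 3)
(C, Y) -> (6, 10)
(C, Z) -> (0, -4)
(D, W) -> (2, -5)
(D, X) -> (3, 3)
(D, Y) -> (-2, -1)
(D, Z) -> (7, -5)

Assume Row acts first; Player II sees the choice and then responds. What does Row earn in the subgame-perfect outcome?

6

Work backward from Player II's decision.
- A → Player II plays Y (best of -1, 3, 6, 5); Row gets -3.
- B → Player II plays X (best of -4, -1, -2, -2); Row gets 1.
- C → Player II plays Y (best of -5, 3, 10, -4); Row gets 6.
- D → Player II plays X (best of -5, 3, -1, -5); Row gets 3.
Maximizing over -3, 1, 6, 3, Row chooses C. Subgame-perfect outcome: (C, Y) with payoffs (6, 10).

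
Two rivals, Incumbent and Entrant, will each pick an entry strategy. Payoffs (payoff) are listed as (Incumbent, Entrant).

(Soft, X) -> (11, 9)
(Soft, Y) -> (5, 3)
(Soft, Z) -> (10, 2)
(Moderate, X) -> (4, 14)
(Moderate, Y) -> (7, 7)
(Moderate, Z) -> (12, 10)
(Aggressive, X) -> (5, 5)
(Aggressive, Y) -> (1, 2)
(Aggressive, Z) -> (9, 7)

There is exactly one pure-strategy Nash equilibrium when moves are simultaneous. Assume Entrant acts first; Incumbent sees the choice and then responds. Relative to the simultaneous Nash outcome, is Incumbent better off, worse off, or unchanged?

Solve by backward induction (Entrant leads).
- X: Incumbent compares 11, 4, 5 and picks Soft; Entrant would get 9.
- Y: Incumbent compares 5, 7, 1 and picks Moderate; Entrant would get 7.
- Z: Incumbent compares 10, 12, 9 and picks Moderate; Entrant would get 10.
Among 9, 7, 10, the best is 10 at Z. Subgame-perfect outcome: (Moderate, Z) with payoffs (12, 10).
For the simultaneous game, intersect best replies.
Incumbent's best replies: X→Soft; Y→Moderate; Z→Moderate.
Entrant's best replies: Soft→X; Moderate→X; Aggressive→Z.
Only (Soft, X) has each player best-responding; Nash payoffs (11, 9).
Incumbent earns 12 sequentially versus 11 at the Nash outcome: better off.

better off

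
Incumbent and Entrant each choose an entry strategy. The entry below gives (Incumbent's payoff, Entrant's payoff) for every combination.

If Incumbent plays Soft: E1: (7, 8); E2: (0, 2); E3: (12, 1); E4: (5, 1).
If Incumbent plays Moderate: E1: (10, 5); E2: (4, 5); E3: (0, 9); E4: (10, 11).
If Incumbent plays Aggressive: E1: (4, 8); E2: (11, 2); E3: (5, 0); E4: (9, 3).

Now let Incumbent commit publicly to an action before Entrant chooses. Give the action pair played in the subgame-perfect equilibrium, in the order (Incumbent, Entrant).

Backward induction with Incumbent moving first.
- Soft: BR = E1, leader payoff 7.
- Moderate: BR = E4, leader payoff 10.
- Aggressive: BR = E1, leader payoff 4.
Maximizing over 7, 10, 4, Incumbent chooses Moderate. Subgame-perfect outcome: (Moderate, E4) with payoffs (10, 11).

(Moderate, E4)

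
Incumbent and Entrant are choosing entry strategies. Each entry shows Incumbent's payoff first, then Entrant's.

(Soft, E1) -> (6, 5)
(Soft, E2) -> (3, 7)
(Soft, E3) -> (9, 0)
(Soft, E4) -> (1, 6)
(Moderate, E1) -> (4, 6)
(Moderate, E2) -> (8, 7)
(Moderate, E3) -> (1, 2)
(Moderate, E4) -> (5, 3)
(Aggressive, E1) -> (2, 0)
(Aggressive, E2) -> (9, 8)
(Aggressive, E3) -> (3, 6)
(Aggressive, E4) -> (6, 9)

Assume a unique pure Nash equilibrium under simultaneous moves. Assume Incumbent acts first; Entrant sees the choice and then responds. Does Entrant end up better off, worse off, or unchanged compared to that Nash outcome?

worse off

Work backward from Entrant's decision.
- Soft: BR = E2, leader payoff 3.
- Moderate: BR = E2, leader payoff 8.
- Aggressive: BR = E4, leader payoff 6.
Among 3, 8, 6, the best is 8 at Moderate. Subgame-perfect outcome: (Moderate, E2) with payoffs (8, 7).
For the simultaneous game, intersect best replies.
Incumbent's best replies: E1→Soft; E2→Aggressive; E3→Soft; E4→Aggressive.
Entrant's best replies: Soft→E2; Moderate→E2; Aggressive→E4.
The unique mutual best reply is (Aggressive, E4), giving (6, 9).
Entrant earns 7 sequentially versus 9 at the Nash outcome: worse off.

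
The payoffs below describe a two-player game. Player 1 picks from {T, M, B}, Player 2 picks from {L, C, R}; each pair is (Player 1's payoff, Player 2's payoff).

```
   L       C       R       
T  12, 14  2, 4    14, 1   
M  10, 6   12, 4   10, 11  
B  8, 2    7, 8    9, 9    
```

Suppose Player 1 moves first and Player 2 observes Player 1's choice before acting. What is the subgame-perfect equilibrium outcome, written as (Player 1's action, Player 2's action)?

(T, L)

Solve by backward induction (Player 1 leads).
- T: Player 2 compares 14, 4, 1 and picks L; Player 1 would get 12.
- M: Player 2 compares 6, 4, 11 and picks R; Player 1 would get 10.
- B: Player 2 compares 2, 8, 9 and picks R; Player 1 would get 9.
Player 1's induced payoffs are 12, 10, 9, so Player 1 commits to T. Subgame-perfect outcome: (T, L) with payoffs (12, 14).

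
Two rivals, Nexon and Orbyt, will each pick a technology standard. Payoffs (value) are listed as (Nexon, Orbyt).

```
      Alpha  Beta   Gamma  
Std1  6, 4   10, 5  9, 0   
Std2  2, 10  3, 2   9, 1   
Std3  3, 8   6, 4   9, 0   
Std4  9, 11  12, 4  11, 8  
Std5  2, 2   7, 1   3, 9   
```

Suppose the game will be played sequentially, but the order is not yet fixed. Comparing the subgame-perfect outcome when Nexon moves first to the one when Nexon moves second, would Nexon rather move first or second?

If Nexon leads: Orbyt's best replies are Std1→Beta, Std2→Alpha, Std3→Alpha, Std4→Alpha, Std5→Gamma; Nexon's induced payoffs 10, 2, 3, 9, 3; outcome (Std1, Beta), payoffs (10, 5).
If Orbyt leads: Nexon's best replies are Alpha→Std4, Beta→Std4, Gamma→Std4; Orbyt's induced payoffs 11, 4, 8; outcome (Std4, Alpha), payoffs (9, 11).
Nexon gets 10 moving first and 9 moving second, so Nexon prefers to move first.

first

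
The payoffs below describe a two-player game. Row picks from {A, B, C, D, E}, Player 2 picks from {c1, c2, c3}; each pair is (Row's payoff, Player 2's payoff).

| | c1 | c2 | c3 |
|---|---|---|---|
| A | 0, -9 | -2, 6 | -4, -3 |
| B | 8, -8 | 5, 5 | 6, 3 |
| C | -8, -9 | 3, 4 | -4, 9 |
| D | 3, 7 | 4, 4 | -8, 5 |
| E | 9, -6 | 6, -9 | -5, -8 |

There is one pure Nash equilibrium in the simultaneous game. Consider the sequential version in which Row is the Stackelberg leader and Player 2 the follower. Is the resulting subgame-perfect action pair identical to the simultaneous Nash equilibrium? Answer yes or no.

Player 2 best-responds to each possible Row move:
- A: Player 2 compares -9, 6, -3 and picks c2; Row would get -2.
- B: Player 2 compares -8, 5, 3 and picks c2; Row would get 5.
- C: Player 2 compares -9, 4, 9 and picks c3; Row would get -4.
- D: Player 2 compares 7, 4, 5 and picks c1; Row would get 3.
- E: Player 2 compares -6, -9, -8 and picks c1; Row would get 9.
Row's induced payoffs are -2, 5, -4, 3, 9, so Row commits to E. Subgame-perfect outcome: (E, c1) with payoffs (9, -6).
Now find the simultaneous Nash equilibrium.
Row's best replies: c1→E; c2→E; c3→B.
Player 2's best replies: A→c2; B→c2; C→c3; D→c1; E→c1.
Only (E, c1) has each player best-responding; Nash payoffs (9, -6).
Sequential outcome (E, c1) coincides with the Nash profile (E, c1).

yes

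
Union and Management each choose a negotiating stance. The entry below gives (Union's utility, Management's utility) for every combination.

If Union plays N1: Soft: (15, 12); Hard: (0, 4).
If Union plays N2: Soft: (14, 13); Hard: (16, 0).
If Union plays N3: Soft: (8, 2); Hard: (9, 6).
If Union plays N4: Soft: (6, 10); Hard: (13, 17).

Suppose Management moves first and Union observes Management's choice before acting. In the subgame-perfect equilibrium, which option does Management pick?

Solve by backward induction (Management leads).
- Soft: Union compares 15, 14, 8, 6 and picks N1; Management would get 12.
- Hard: Union compares 0, 16, 9, 13 and picks N2; Management would get 0.
Among 12, 0, the best is 12 at Soft. Subgame-perfect outcome: (N1, Soft) with payoffs (15, 12).

Soft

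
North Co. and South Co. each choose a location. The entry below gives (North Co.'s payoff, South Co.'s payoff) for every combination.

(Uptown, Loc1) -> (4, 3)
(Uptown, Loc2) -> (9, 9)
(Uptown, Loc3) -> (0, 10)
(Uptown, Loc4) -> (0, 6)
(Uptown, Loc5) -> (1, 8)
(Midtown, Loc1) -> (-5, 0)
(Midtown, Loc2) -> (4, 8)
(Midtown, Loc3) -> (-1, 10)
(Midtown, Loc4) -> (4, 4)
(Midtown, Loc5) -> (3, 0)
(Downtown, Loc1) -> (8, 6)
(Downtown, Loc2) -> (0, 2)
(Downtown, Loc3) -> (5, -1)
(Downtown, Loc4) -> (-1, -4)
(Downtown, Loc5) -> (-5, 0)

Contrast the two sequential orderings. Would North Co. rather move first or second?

If North Co. leads: South Co.'s best replies are Uptown→Loc3, Midtown→Loc3, Downtown→Loc1; North Co.'s induced payoffs 0, -1, 8; outcome (Downtown, Loc1), payoffs (8, 6).
If South Co. leads: North Co.'s best replies are Loc1→Downtown, Loc2→Uptown, Loc3→Downtown, Loc4→Midtown, Loc5→Midtown; South Co.'s induced payoffs 6, 9, -1, 4, 0; outcome (Uptown, Loc2), payoffs (9, 9).
North Co. gets 8 moving first and 9 moving second, so North Co. prefers to move second.

second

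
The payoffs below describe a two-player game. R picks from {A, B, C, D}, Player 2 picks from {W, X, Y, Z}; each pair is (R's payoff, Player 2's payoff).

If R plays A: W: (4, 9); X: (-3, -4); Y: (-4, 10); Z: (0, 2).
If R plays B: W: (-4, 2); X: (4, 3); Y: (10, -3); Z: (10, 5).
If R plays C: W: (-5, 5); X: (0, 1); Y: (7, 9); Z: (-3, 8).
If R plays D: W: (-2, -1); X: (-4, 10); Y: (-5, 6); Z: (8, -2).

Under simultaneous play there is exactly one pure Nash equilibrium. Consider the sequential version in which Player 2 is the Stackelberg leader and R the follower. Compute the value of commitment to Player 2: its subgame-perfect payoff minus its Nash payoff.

Solve by backward induction (Player 2 leads).
- W: R compares 4, -4, -5, -2 and picks A; Player 2 would get 9.
- X: R compares -3, 4, 0, -4 and picks B; Player 2 would get 3.
- Y: R compares -4, 10, 7, -5 and picks B; Player 2 would get -3.
- Z: R compares 0, 10, -3, 8 and picks B; Player 2 would get 5.
Player 2's induced payoffs are 9, 3, -3, 5, so Player 2 commits to W. Subgame-perfect outcome: (A, W) with payoffs (4, 9).
For the simultaneous game, intersect best replies.
R's best replies: W→A; X→B; Y→B; Z→B.
Player 2's best replies: A→Y; B→Z; C→Y; D→X.
The unique mutual best reply is (B, Z), giving (10, 5).
Player 2's commitment gain: 9 − 5 = 4.

4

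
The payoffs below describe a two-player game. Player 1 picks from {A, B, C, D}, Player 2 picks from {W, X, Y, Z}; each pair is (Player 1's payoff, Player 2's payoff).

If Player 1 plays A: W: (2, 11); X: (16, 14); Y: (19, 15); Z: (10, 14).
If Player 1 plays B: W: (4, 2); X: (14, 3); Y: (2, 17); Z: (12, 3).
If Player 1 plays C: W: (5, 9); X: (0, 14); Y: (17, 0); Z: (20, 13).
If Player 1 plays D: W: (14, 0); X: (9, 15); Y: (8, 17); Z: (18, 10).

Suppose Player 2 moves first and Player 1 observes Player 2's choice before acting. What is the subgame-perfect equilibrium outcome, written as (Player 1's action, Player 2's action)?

(A, Y)

Player 1 best-responds to each possible Player 2 move:
- W: BR = D, leader payoff 0.
- X: BR = A, leader payoff 14.
- Y: BR = A, leader payoff 15.
- Z: BR = C, leader payoff 13.
Player 2's induced payoffs are 0, 14, 15, 13, so Player 2 commits to Y. Subgame-perfect outcome: (A, Y) with payoffs (19, 15).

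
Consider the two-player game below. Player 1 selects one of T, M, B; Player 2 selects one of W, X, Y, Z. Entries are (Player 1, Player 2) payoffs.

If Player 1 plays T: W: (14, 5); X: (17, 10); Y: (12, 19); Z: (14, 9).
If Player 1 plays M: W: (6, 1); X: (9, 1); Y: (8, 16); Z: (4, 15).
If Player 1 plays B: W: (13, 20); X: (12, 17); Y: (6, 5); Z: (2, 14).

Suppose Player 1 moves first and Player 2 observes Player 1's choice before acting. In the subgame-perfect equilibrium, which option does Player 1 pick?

Backward induction with Player 1 moving first.
- T: Player 2 compares 5, 10, 19, 9 and picks Y; Player 1 would get 12.
- M: Player 2 compares 1, 1, 16, 15 and picks Y; Player 1 would get 8.
- B: Player 2 compares 20, 17, 5, 14 and picks W; Player 1 would get 13.
Player 1's induced payoffs are 12, 8, 13, so Player 1 commits to B. Subgame-perfect outcome: (B, W) with payoffs (13, 20).

B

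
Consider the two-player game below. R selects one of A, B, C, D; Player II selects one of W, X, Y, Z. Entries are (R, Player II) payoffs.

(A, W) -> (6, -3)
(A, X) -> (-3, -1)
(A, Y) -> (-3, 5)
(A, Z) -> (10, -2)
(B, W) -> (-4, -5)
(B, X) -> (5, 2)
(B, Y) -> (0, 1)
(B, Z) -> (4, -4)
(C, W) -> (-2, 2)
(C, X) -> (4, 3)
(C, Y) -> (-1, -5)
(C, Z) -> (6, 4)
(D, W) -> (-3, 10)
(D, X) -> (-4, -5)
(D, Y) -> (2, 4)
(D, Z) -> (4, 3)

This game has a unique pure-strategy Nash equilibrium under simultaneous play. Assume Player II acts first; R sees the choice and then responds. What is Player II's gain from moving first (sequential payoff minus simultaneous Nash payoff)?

2

Backward induction with Player II moving first.
- W: BR = A, leader payoff -3.
- X: BR = B, leader payoff 2.
- Y: BR = D, leader payoff 4.
- Z: BR = A, leader payoff -2.
Player II's induced payoffs are -3, 2, 4, -2, so Player II commits to Y. Subgame-perfect outcome: (D, Y) with payoffs (2, 4).
Now find the simultaneous Nash equilibrium.
R's best replies: W→A; X→B; Y→D; Z→A.
Player II's best replies: A→Y; B→X; C→Z; D→W.
The unique mutual best reply is (B, X), giving (5, 2).
Player II's commitment gain: 4 − 2 = 2.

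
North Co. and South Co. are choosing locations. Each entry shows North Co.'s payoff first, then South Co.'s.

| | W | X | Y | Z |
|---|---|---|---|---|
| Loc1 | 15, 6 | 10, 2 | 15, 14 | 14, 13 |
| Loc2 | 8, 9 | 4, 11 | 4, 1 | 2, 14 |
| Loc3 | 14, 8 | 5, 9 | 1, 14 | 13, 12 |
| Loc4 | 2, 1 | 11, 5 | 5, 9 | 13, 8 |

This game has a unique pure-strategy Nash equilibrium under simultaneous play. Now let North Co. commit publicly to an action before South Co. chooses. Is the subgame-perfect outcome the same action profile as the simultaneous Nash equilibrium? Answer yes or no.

Work backward from South Co.'s decision.
- Loc1: BR = Y, leader payoff 15.
- Loc2: BR = Z, leader payoff 2.
- Loc3: BR = Y, leader payoff 1.
- Loc4: BR = Y, leader payoff 5.
Among 15, 2, 1, 5, the best is 15 at Loc1. Subgame-perfect outcome: (Loc1, Y) with payoffs (15, 14).
Now find the simultaneous Nash equilibrium.
North Co.'s best replies: W→Loc1; X→Loc4; Y→Loc1; Z→Loc1.
South Co.'s best replies: Loc1→Y; Loc2→Z; Loc3→Y; Loc4→Y.
Only (Loc1, Y) has each player best-responding; Nash payoffs (15, 14).
Sequential outcome (Loc1, Y) coincides with the Nash profile (Loc1, Y).

yes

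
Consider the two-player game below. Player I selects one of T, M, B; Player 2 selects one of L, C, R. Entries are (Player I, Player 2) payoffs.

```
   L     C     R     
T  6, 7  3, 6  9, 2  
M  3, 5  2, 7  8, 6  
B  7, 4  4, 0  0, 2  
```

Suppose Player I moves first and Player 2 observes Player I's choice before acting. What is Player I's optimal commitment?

B

Work backward from Player 2's decision.
- T: BR = L, leader payoff 6.
- M: BR = C, leader payoff 2.
- B: BR = L, leader payoff 7.
Player I's induced payoffs are 6, 2, 7, so Player I commits to B. Subgame-perfect outcome: (B, L) with payoffs (7, 4).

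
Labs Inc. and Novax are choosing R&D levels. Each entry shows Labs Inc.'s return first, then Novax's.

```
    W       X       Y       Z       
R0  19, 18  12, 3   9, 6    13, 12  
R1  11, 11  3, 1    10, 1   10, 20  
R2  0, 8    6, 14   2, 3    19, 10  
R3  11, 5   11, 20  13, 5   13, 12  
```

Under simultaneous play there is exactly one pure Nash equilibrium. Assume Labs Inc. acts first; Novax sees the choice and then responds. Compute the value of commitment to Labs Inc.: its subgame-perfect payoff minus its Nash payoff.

Backward induction with Labs Inc. moving first.
- R0 → Novax plays W (best of 18, 3, 6, 12); Labs Inc. gets 19.
- R1 → Novax plays Z (best of 11, 1, 1, 20); Labs Inc. gets 10.
- R2 → Novax plays X (best of 8, 14, 3, 10); Labs Inc. gets 6.
- R3 → Novax plays X (best of 5, 20, 5, 12); Labs Inc. gets 11.
Among 19, 10, 6, 11, the best is 19 at R0. Subgame-perfect outcome: (R0, W) with payoffs (19, 18).
For the simultaneous game, intersect best replies.
Labs Inc.'s best replies: W→R0; X→R0; Y→R3; Z→R2.
Novax's best replies: R0→W; R1→Z; R2→X; R3→X.
Only (R0, W) has each player best-responding; Nash payoffs (19, 18).
Labs Inc.'s commitment gain: 19 − 19 = 0.

0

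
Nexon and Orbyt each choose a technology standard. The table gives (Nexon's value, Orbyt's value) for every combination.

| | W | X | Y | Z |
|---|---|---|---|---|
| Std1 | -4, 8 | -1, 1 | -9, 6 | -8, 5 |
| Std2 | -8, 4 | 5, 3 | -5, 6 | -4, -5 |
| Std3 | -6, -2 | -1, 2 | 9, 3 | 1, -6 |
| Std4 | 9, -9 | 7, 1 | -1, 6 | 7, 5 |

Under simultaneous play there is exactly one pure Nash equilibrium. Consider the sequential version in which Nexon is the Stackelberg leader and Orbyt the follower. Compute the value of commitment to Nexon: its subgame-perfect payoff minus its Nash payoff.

0

Orbyt best-responds to each possible Nexon move:
- Std1: Orbyt compares 8, 1, 6, 5 and picks W; Nexon would get -4.
- Std2: Orbyt compares 4, 3, 6, -5 and picks Y; Nexon would get -5.
- Std3: Orbyt compares -2, 2, 3, -6 and picks Y; Nexon would get 9.
- Std4: Orbyt compares -9, 1, 6, 5 and picks Y; Nexon would get -1.
Nexon's induced payoffs are -4, -5, 9, -1, so Nexon commits to Std3. Subgame-perfect outcome: (Std3, Y) with payoffs (9, 3).
For the simultaneous game, intersect best replies.
Nexon's best replies: W→Std4; X→Std4; Y→Std3; Z→Std4.
Orbyt's best replies: Std1→W; Std2→Y; Std3→Y; Std4→Y.
The unique mutual best reply is (Std3, Y), giving (9, 3).
Nexon's commitment gain: 9 − 9 = 0.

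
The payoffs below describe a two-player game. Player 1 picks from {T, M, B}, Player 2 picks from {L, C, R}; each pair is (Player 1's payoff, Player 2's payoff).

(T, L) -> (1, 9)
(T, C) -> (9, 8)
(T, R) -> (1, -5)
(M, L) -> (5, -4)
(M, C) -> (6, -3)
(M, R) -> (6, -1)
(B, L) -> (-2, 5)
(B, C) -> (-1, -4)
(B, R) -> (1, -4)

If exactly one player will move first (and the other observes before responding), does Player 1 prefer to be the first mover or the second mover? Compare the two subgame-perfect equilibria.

If Player 1 leads: Player 2's best replies are T→L, M→R, B→L; Player 1's induced payoffs 1, 6, -2; outcome (M, R), payoffs (6, -1).
If Player 2 leads: Player 1's best replies are L→M, C→T, R→M; Player 2's induced payoffs -4, 8, -1; outcome (T, C), payoffs (9, 8).
Player 1 gets 6 moving first and 9 moving second, so Player 1 prefers to move second.

second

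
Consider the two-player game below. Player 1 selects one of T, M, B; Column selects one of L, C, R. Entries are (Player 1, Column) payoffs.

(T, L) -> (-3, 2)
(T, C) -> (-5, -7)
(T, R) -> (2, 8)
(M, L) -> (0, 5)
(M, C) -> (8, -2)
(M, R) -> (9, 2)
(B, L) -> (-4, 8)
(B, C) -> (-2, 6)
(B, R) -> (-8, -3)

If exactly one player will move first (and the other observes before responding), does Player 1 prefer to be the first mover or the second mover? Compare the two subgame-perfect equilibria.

If Player 1 leads: Column's best replies are T→R, M→L, B→L; Player 1's induced payoffs 2, 0, -4; outcome (T, R), payoffs (2, 8).
If Column leads: Player 1's best replies are L→M, C→M, R→M; Column's induced payoffs 5, -2, 2; outcome (M, L), payoffs (0, 5).
Player 1 gets 2 moving first and 0 moving second, so Player 1 prefers to move first.

first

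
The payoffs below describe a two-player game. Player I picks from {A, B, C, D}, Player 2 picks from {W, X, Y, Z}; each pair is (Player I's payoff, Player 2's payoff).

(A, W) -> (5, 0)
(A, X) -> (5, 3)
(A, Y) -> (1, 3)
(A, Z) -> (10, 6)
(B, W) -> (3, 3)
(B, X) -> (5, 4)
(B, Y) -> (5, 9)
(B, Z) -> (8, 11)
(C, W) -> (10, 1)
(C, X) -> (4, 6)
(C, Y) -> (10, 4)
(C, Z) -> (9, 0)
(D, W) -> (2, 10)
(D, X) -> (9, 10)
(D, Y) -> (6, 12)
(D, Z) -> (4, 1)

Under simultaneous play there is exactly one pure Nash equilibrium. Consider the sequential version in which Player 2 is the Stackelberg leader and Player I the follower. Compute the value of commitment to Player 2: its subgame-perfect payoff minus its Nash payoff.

Player I best-responds to each possible Player 2 move:
- W: BR = C, leader payoff 1.
- X: BR = D, leader payoff 10.
- Y: BR = C, leader payoff 4.
- Z: BR = A, leader payoff 6.
Among 1, 10, 4, 6, the best is 10 at X. Subgame-perfect outcome: (D, X) with payoffs (9, 10).
Under simultaneous play:
Player I's best replies: W→C; X→D; Y→C; Z→A.
Player 2's best replies: A→Z; B→Z; C→X; D→Y.
The unique mutual best reply is (A, Z), giving (10, 6).
Player 2's commitment gain: 10 − 6 = 4.

4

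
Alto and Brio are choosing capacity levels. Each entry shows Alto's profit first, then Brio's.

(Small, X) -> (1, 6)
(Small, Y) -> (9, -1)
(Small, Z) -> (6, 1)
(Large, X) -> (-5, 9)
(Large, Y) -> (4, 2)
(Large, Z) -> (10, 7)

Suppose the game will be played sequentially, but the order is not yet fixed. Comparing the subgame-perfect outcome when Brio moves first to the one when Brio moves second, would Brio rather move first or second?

first

If Alto leads: Brio's best replies are Small→X, Large→X; Alto's induced payoffs 1, -5; outcome (Small, X), payoffs (1, 6).
If Brio leads: Alto's best replies are X→Small, Y→Small, Z→Large; Brio's induced payoffs 6, -1, 7; outcome (Large, Z), payoffs (10, 7).
Brio gets 7 moving first and 6 moving second, so Brio prefers to move first.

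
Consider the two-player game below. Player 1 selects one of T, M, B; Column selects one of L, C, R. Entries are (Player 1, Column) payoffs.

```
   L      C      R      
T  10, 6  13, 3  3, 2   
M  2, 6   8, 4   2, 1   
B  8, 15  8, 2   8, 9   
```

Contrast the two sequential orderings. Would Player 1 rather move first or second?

first

If Player 1 leads: Column's best replies are T→L, M→L, B→L; Player 1's induced payoffs 10, 2, 8; outcome (T, L), payoffs (10, 6).
If Column leads: Player 1's best replies are L→T, C→T, R→B; Column's induced payoffs 6, 3, 9; outcome (B, R), payoffs (8, 9).
Player 1 gets 10 moving first and 8 moving second, so Player 1 prefers to move first.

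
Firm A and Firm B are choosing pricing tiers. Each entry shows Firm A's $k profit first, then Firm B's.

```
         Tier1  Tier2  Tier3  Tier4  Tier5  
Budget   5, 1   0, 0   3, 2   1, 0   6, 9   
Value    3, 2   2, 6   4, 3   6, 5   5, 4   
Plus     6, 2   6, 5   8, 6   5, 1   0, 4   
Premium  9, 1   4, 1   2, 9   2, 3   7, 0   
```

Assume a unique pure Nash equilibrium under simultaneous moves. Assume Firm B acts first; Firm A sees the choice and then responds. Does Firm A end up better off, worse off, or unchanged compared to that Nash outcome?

Backward induction with Firm B moving first.
- Tier1: BR = Premium, leader payoff 1.
- Tier2: BR = Plus, leader payoff 5.
- Tier3: BR = Plus, leader payoff 6.
- Tier4: BR = Value, leader payoff 5.
- Tier5: BR = Premium, leader payoff 0.
Maximizing over 1, 5, 6, 5, 0, Firm B chooses Tier3. Subgame-perfect outcome: (Plus, Tier3) with payoffs (8, 6).
For the simultaneous game, intersect best replies.
Firm A's best replies: Tier1→Premium; Tier2→Plus; Tier3→Plus; Tier4→Value; Tier5→Premium.
Firm B's best replies: Budget→Tier5; Value→Tier2; Plus→Tier3; Premium→Tier3.
The unique mutual best reply is (Plus, Tier3), giving (8, 6).
Firm A earns 8 sequentially versus 8 at the Nash outcome: unchanged.

unchanged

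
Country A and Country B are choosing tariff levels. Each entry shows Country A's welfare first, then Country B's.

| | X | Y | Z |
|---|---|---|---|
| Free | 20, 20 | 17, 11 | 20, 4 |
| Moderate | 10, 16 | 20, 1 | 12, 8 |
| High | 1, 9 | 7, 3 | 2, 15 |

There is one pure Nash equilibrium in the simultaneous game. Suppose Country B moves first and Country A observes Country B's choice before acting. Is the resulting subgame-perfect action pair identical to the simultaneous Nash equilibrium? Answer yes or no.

yes

Solve by backward induction (Country B leads).
- X: Country A compares 20, 10, 1 and picks Free; Country B would get 20.
- Y: Country A compares 17, 20, 7 and picks Moderate; Country B would get 1.
- Z: Country A compares 20, 12, 2 and picks Free; Country B would get 4.
Country B's induced payoffs are 20, 1, 4, so Country B commits to X. Subgame-perfect outcome: (Free, X) with payoffs (20, 20).
For the simultaneous game, intersect best replies.
Country A's best replies: X→Free; Y→Moderate; Z→Free.
Country B's best replies: Free→X; Moderate→X; High→Z.
Only (Free, X) has each player best-responding; Nash payoffs (20, 20).
Sequential outcome (Free, X) coincides with the Nash profile (Free, X).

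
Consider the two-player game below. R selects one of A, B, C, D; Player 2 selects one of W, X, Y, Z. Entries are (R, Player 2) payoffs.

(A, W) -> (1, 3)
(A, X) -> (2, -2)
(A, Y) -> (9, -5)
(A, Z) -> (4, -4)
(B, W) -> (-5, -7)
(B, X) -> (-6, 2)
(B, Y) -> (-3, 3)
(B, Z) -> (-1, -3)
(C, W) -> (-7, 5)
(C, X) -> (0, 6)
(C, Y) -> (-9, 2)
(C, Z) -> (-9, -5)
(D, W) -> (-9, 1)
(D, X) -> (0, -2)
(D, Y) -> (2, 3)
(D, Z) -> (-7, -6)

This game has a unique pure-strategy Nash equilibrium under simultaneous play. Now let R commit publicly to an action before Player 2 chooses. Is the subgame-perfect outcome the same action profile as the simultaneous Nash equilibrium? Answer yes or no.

no

Work backward from Player 2's decision.
- A → Player 2 plays W (best of 3, -2, -5, -4); R gets 1.
- B → Player 2 plays Y (best of -7, 2, 3, -3); R gets -3.
- C → Player 2 plays X (best of 5, 6, 2, -5); R gets 0.
- D → Player 2 plays Y (best of 1, -2, 3, -6); R gets 2.
Among 1, -3, 0, 2, the best is 2 at D. Subgame-perfect outcome: (D, Y) with payoffs (2, 3).
For the simultaneous game, intersect best replies.
R's best replies: W→A; X→A; Y→A; Z→A.
Player 2's best replies: A→W; B→Y; C→X; D→Y.
The unique mutual best reply is (A, W), giving (1, 3).
Sequential outcome (D, Y) differs from the Nash profile (A, W).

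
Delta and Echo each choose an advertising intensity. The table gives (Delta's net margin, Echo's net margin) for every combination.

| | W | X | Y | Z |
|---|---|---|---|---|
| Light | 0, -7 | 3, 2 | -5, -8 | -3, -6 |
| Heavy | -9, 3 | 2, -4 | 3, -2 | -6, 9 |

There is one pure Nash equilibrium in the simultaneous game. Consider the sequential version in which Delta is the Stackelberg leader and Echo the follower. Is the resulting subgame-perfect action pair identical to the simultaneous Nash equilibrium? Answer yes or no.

Work backward from Echo's decision.
- Light: BR = X, leader payoff 3.
- Heavy: BR = Z, leader payoff -6.
Among 3, -6, the best is 3 at Light. Subgame-perfect outcome: (Light, X) with payoffs (3, 2).
For the simultaneous game, intersect best replies.
Delta's best replies: W→Light; X→Light; Y→Heavy; Z→Light.
Echo's best replies: Light→X; Heavy→Z.
Only (Light, X) has each player best-responding; Nash payoffs (3, 2).
Sequential outcome (Light, X) coincides with the Nash profile (Light, X).

yes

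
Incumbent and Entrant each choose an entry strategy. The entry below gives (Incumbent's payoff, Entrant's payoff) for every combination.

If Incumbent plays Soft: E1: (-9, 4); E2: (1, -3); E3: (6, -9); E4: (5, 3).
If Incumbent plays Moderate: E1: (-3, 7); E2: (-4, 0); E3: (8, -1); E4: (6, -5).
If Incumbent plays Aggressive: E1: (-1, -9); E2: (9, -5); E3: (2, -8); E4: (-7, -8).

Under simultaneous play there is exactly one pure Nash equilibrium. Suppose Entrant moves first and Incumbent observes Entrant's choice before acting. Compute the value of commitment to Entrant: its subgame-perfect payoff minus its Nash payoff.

Work backward from Incumbent's decision.
- E1 → Incumbent plays Aggressive (best of -9, -3, -1); Entrant gets -9.
- E2 → Incumbent plays Aggressive (best of 1, -4, 9); Entrant gets -5.
- E3 → Incumbent plays Moderate (best of 6, 8, 2); Entrant gets -1.
- E4 → Incumbent plays Moderate (best of 5, 6, -7); Entrant gets -5.
Maximizing over -9, -5, -1, -5, Entrant chooses E3. Subgame-perfect outcome: (Moderate, E3) with payoffs (8, -1).
Under simultaneous play:
Incumbent's best replies: E1→Aggressive; E2→Aggressive; E3→Moderate; E4→Moderate.
Entrant's best replies: Soft→E1; Moderate→E1; Aggressive→E2.
The unique mutual best reply is (Aggressive, E2), giving (9, -5).
Entrant's commitment gain: -1 − -5 = 4.

4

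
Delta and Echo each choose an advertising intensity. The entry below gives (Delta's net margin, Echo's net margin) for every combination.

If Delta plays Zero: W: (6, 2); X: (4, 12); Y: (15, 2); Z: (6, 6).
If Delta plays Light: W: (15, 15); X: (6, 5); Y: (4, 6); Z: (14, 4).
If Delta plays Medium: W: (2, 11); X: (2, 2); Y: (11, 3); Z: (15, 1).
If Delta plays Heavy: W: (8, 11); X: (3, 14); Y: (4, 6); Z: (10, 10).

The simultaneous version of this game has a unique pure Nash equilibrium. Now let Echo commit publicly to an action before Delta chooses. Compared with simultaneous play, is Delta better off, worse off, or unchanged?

Solve by backward induction (Echo leads).
- W: Delta compares 6, 15, 2, 8 and picks Light; Echo would get 15.
- X: Delta compares 4, 6, 2, 3 and picks Light; Echo would get 5.
- Y: Delta compares 15, 4, 11, 4 and picks Zero; Echo would get 2.
- Z: Delta compares 6, 14, 15, 10 and picks Medium; Echo would get 1.
Among 15, 5, 2, 1, the best is 15 at W. Subgame-perfect outcome: (Light, W) with payoffs (15, 15).
Under simultaneous play:
Delta's best replies: W→Light; X→Light; Y→Zero; Z→Medium.
Echo's best replies: Zero→X; Light→W; Medium→W; Heavy→X.
The unique mutual best reply is (Light, W), giving (15, 15).
Delta earns 15 sequentially versus 15 at the Nash outcome: unchanged.

unchanged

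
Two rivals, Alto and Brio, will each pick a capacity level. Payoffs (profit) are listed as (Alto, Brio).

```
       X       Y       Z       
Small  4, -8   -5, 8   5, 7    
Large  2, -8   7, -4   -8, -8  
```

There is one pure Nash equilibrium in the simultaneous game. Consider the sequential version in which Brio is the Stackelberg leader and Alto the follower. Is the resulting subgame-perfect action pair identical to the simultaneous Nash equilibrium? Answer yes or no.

no

Solve by backward induction (Brio leads).
- X → Alto plays Small (best of 4, 2); Brio gets -8.
- Y → Alto plays Large (best of -5, 7); Brio gets -4.
- Z → Alto plays Small (best of 5, -8); Brio gets 7.
Among -8, -4, 7, the best is 7 at Z. Subgame-perfect outcome: (Small, Z) with payoffs (5, 7).
Now find the simultaneous Nash equilibrium.
Alto's best replies: X→Small; Y→Large; Z→Small.
Brio's best replies: Small→Y; Large→Y.
Only (Large, Y) has each player best-responding; Nash payoffs (7, -4).
Sequential outcome (Small, Z) differs from the Nash profile (Large, Y).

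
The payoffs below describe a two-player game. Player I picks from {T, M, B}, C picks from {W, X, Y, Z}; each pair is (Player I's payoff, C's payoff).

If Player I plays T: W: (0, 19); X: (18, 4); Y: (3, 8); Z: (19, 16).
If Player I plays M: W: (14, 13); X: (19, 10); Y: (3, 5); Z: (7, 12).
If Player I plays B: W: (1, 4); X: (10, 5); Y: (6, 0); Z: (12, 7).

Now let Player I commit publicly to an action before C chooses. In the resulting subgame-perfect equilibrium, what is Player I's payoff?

14

Solve by backward induction (Player I leads).
- T: BR = W, leader payoff 0.
- M: BR = W, leader payoff 14.
- B: BR = Z, leader payoff 12.
Maximizing over 0, 14, 12, Player I chooses M. Subgame-perfect outcome: (M, W) with payoffs (14, 13).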